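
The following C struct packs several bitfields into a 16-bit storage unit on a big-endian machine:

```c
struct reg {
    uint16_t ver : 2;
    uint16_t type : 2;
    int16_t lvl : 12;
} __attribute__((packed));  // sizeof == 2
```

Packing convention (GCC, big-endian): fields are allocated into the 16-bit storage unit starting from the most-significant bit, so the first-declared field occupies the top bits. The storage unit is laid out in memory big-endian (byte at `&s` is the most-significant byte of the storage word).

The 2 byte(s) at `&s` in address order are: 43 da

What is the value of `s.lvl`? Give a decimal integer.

[0]=0x43 [1]=0xda (big-endian) → word 0x43da
ver:2 @ bit 14 → (0x43da>>14)&0x3 = 0x1
type:2 @ bit 12 → (0x43da>>12)&0x3 = 0x0
lvl:12 @ bit 0 → (0x43da>>0)&0xfff = 0x3da  ←
lvl signed 12b, MSB=0: value = 986

986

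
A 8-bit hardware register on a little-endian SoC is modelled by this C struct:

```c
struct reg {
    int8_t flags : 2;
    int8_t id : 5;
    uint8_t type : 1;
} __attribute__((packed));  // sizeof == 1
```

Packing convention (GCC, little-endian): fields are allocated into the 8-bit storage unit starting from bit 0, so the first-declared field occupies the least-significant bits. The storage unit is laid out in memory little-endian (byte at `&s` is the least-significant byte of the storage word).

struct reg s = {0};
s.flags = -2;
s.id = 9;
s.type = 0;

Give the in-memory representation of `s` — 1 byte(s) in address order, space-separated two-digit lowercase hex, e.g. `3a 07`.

[0+:2] flags=-2 & 0x3 = 0x2; word=0x02
[2+:5] id=9 & 0x1f = 0x9; word=0x26
[7+:1] type=0 & 0x1 = 0x0; word=0x26
word = 0x26 → little-endian bytes:
  [0]=0x26

26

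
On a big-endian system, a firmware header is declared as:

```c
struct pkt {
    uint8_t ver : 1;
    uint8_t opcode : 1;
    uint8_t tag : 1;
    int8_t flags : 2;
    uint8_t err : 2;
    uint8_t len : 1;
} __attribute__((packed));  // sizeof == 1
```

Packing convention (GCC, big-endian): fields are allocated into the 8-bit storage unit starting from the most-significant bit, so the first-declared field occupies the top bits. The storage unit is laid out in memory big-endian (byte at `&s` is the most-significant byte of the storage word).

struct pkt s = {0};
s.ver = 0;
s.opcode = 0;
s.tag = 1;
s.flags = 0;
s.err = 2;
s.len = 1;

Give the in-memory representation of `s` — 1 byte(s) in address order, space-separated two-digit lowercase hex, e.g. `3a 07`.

ver (1b) val=0 bits=0x0 at bit 7: 0x00
opcode (1b) val=0 bits=0x0 at bit 6: 0x00
tag (1b) val=1 bits=0x1 at bit 5: 0x20
flags (2b) val=0 bits=0x0 at bit 3: 0x20
err (2b) val=2 bits=0x2 at bit 1: 0x24
len (1b) val=1 bits=0x1 at bit 0: 0x25
word = 0x25 → big-endian bytes:
  [0]=0x25

25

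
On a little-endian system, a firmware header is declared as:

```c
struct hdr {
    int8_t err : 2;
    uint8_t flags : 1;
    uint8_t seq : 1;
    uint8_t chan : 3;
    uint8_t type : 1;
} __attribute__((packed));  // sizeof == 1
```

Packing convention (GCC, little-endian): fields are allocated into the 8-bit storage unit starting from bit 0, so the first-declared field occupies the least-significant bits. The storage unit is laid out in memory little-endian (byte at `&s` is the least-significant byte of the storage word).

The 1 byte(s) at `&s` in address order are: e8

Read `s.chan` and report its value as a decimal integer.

[0]=0xe8 (little-endian) → word 0xe8
err:2 @ bit 0 → (0xe8>>0)&0x3 = 0x0
flags:1 @ bit 2 → (0xe8>>2)&0x1 = 0x0
seq:1 @ bit 3 → (0xe8>>3)&0x1 = 0x1
chan:3 @ bit 4 → (0xe8>>4)&0x7 = 0x6  ←
type:1 @ bit 7 → (0xe8>>7)&0x1 = 0x1

6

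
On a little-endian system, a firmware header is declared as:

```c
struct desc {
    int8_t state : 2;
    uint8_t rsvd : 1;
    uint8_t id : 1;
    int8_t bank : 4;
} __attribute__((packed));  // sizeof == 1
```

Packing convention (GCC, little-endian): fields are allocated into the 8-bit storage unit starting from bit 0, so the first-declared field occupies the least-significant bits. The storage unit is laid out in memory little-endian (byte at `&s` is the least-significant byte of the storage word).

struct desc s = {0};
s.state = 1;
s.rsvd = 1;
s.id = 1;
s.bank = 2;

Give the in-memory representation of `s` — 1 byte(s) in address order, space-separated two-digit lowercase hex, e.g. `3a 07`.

state:2 = 1 → 0x1 << 0 → word 0x01
rsvd:1 = 1 → 0x1 << 2 → word 0x05
id:1 = 1 → 0x1 << 3 → word 0x0d
bank:4 = 2 → 0x2 << 4 → word 0x2d
word = 0x2d → little-endian bytes:
  [0]=0x2d

2d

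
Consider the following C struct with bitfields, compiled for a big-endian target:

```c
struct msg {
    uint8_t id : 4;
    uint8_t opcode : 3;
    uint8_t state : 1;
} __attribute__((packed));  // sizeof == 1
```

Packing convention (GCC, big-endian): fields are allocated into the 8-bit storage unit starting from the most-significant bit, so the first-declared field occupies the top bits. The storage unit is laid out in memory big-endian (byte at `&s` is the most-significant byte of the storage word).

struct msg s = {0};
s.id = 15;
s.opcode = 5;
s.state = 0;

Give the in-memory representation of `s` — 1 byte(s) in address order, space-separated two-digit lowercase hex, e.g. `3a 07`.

fa

[4+:4] id=15 & 0xf = 0xf; word=0xf0
[1+:3] opcode=5 & 0x7 = 0x5; word=0xfa
[0+:1] state=0 & 0x1 = 0x0; word=0xfa
word = 0xfa → big-endian bytes:
  [0]=0xfa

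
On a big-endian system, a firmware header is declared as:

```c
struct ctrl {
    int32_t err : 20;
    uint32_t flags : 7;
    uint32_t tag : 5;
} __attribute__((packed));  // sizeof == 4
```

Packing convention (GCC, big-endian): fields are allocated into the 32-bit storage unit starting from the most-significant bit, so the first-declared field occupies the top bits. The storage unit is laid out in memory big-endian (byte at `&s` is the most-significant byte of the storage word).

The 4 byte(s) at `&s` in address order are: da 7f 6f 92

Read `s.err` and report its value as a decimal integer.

[0]=0xda [1]=0x7f [2]=0x6f [3]=0x92 (big-endian) → word 0xda7f6f92
err [12+:20] = (word>>12) & 0xfffff = 894966  ←
flags [5+:7] = (word>>5) & 0x7f = 124
tag [0+:5] = (word>>0) & 0x1f = 18
err signed 20b, MSB=1: 894966 - 1048576 = -153610

-153610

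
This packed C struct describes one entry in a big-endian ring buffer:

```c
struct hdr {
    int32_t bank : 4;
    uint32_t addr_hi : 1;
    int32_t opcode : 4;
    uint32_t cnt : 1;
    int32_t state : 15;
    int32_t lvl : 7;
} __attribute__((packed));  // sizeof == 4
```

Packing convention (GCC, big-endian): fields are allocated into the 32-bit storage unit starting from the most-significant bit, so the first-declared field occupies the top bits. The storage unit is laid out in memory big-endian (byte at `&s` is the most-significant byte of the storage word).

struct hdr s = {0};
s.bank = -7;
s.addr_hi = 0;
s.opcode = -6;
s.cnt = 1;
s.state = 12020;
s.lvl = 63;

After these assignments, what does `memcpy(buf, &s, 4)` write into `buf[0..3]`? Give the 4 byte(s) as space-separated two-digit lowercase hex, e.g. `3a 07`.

[28+:4] bank=-7 & 0xf = 0x9; word=0x90000000
[27+:1] addr_hi=0 & 0x1 = 0x0; word=0x90000000
[23+:4] opcode=-6 & 0xf = 0xa; word=0x95000000
[22+:1] cnt=1 & 0x1 = 0x1; word=0x95400000
[7+:15] state=12020 & 0x7fff = 0x2ef4; word=0x95577a00
[0+:7] lvl=63 & 0x7f = 0x3f; word=0x95577a3f
word = 0x95577a3f → big-endian bytes:
  [0]=0x95  [1]=0x57  [2]=0x7a  [3]=0x3f

95 57 7a 3f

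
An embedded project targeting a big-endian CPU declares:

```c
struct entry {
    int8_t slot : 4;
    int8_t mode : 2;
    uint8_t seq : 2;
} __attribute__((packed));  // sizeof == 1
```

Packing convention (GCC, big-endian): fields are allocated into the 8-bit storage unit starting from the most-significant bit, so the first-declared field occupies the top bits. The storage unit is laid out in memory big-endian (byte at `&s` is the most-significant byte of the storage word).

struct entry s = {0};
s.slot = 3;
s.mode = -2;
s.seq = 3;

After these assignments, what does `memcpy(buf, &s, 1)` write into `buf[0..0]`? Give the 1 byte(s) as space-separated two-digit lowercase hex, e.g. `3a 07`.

slot (4b) val=3 bits=0x3 at bit 4: 0x30
mode (2b) val=-2 bits=0x2 at bit 2: 0x38
seq (2b) val=3 bits=0x3 at bit 0: 0x3b
word = 0x3b → big-endian bytes:
  [0]=0x3b

3b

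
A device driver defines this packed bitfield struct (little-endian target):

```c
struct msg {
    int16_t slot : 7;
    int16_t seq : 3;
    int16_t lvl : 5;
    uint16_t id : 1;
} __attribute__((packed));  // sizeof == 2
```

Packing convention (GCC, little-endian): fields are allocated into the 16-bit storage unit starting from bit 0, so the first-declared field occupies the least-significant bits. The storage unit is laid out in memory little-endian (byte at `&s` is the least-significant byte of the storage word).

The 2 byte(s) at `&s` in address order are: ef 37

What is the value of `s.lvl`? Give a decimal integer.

[0]=0xef [1]=0x37 (little-endian) → word 0x37ef
slot [0+:7] = (word>>0) & 0x7f = 111
seq [7+:3] = (word>>7) & 0x7 = 7
lvl [10+:5] = (word>>10) & 0x1f = 13  ←
id [15+:1] = (word>>15) & 0x1 = 0
lvl signed 5b, MSB=0: value = 13

13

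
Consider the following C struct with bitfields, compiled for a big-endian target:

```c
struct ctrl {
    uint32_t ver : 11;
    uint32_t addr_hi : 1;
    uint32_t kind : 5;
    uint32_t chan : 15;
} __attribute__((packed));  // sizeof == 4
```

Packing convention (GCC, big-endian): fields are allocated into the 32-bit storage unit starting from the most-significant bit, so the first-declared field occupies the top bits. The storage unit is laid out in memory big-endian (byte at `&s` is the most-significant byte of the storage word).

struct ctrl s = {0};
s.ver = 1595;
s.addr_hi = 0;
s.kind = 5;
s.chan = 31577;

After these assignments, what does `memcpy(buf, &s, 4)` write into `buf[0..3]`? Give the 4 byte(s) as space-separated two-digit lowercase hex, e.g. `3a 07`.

ver:11 = 1595 → 0x63b << 21 → word 0xc7600000
addr_hi:1 = 0 → 0x0 << 20 → word 0xc7600000
kind:5 = 5 → 0x5 << 15 → word 0xc7628000
chan:15 = 31577 → 0x7b59 << 0 → word 0xc762fb59
word = 0xc762fb59 → big-endian bytes:
  [0]=0xc7  [1]=0x62  [2]=0xfb  [3]=0x59

c7 62 fb 59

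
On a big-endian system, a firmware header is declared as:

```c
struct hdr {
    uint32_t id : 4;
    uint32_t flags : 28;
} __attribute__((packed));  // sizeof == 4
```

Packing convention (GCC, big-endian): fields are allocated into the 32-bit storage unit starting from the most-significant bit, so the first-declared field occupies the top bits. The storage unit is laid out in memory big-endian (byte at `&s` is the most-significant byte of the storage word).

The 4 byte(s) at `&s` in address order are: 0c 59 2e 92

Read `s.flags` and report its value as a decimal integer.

[0]=0x0c [1]=0x59 [2]=0x2e [3]=0x92 (big-endian) → word 0x0c592e92
id [28+:4] = (word>>28) & 0xf = 0
flags [0+:28] = (word>>0) & 0xfffffff = 207171218  ←

207171218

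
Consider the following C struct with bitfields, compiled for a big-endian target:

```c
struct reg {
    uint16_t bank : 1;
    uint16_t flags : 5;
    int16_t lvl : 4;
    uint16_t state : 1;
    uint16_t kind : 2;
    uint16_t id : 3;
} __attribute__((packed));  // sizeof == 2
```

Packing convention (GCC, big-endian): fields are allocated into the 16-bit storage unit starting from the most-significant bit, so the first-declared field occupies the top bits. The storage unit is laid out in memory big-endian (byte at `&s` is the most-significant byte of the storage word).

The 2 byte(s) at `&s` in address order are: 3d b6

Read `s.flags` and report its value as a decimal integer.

15

[0]=0x3d [1]=0xb6 (big-endian) → word 0x3db6
bank [15+:1] = (word>>15) & 0x1 = 0
flags [10+:5] = (word>>10) & 0x1f = 15  ←
lvl [6+:4] = (word>>6) & 0xf = 6
state [5+:1] = (word>>5) & 0x1 = 1
kind [3+:2] = (word>>3) & 0x3 = 2
id [0+:3] = (word>>0) & 0x7 = 6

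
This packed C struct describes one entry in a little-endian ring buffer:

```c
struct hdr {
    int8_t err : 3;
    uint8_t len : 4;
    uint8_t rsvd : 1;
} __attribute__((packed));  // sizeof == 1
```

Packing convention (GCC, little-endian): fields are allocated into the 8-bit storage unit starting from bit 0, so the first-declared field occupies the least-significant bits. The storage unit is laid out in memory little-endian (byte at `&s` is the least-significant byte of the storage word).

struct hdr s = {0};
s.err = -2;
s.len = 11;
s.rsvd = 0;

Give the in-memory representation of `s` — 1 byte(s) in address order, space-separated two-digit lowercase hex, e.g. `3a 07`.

5e

err:3 = -2 → 0x6 << 0 → word 0x06
len:4 = 11 → 0xb << 3 → word 0x5e
rsvd:1 = 0 → 0x0 << 7 → word 0x5e
word = 0x5e → little-endian bytes:
  [0]=0x5e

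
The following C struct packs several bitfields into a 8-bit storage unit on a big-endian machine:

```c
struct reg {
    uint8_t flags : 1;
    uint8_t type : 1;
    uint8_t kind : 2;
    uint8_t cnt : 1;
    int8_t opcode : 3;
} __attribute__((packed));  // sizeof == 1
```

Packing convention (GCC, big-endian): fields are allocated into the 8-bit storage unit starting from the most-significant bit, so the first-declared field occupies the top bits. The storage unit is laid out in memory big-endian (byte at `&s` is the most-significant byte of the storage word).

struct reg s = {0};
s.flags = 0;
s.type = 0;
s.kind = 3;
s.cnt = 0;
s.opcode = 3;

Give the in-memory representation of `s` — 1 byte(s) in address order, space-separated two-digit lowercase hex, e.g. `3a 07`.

flags (1b) val=0 bits=0x0 at bit 7: 0x00
type (1b) val=0 bits=0x0 at bit 6: 0x00
kind (2b) val=3 bits=0x3 at bit 4: 0x30
cnt (1b) val=0 bits=0x0 at bit 3: 0x30
opcode (3b) val=3 bits=0x3 at bit 0: 0x33
word = 0x33 → big-endian bytes:
  [0]=0x33

33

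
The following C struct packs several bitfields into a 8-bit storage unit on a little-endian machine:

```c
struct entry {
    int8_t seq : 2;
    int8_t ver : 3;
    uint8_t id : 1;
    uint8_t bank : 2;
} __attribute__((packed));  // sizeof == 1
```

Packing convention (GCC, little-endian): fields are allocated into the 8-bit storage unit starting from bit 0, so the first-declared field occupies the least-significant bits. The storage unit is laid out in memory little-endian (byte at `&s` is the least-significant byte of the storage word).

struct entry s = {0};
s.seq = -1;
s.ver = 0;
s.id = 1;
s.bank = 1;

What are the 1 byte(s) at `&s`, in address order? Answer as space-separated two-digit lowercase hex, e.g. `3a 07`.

seq (2b) val=-1 bits=0x3 at bit 0: 0x03
ver (3b) val=0 bits=0x0 at bit 2: 0x03
id (1b) val=1 bits=0x1 at bit 5: 0x23
bank (2b) val=1 bits=0x1 at bit 6: 0x63
word = 0x63 → little-endian bytes:
  [0]=0x63

63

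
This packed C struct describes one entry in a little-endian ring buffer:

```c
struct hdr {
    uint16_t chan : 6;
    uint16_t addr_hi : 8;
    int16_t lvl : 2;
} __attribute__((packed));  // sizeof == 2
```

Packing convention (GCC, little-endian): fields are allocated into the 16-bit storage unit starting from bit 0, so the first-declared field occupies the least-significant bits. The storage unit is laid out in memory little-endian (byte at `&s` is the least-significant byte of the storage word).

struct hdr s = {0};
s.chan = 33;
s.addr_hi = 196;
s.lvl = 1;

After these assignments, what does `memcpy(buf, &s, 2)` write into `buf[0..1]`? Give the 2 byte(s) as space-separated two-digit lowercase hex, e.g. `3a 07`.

21 71

chan (6b) val=33 bits=0x21 at bit 0: 0x0021
addr_hi (8b) val=196 bits=0xc4 at bit 6: 0x3121
lvl (2b) val=1 bits=0x1 at bit 14: 0x7121
word = 0x7121 → little-endian bytes:
  [0]=0x21  [1]=0x71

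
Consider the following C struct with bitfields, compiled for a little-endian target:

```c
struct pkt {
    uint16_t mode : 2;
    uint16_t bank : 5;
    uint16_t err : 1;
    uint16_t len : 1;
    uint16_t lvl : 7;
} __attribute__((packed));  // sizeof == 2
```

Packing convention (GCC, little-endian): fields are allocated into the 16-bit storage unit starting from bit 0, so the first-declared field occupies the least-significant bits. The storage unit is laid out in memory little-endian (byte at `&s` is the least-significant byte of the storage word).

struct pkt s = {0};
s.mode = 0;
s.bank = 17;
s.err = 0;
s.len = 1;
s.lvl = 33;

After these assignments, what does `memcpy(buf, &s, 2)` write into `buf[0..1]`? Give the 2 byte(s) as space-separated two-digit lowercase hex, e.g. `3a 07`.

mode (2b) val=0 bits=0x0 at bit 0: 0x0000
bank (5b) val=17 bits=0x11 at bit 2: 0x0044
err (1b) val=0 bits=0x0 at bit 7: 0x0044
len (1b) val=1 bits=0x1 at bit 8: 0x0144
lvl (7b) val=33 bits=0x21 at bit 9: 0x4344
word = 0x4344 → little-endian bytes:
  [0]=0x44  [1]=0x43

44 43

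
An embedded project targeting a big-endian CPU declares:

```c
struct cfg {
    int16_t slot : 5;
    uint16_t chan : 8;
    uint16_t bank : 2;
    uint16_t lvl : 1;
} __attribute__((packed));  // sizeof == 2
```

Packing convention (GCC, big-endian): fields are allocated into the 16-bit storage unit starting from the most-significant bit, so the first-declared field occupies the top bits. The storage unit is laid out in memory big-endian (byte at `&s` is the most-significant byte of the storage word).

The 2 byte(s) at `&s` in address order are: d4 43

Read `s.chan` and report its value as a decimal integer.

136

[0]=0xd4 [1]=0x43 (big-endian) → word 0xd443
slot:5 @ bit 11 → (0xd443>>11)&0x1f = 0x1a
chan:8 @ bit 3 → (0xd443>>3)&0xff = 0x88  ←
bank:2 @ bit 1 → (0xd443>>1)&0x3 = 0x1
lvl:1 @ bit 0 → (0xd443>>0)&0x1 = 0x1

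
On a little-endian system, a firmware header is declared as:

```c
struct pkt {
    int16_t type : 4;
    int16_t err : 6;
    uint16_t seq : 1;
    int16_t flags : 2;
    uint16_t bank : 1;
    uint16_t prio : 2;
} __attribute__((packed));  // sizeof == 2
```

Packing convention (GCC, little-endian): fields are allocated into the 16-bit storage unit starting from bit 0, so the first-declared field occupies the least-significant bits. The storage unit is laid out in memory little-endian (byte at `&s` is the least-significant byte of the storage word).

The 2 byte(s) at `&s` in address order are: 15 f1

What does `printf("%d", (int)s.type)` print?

5

[0]=0x15 [1]=0xf1 (little-endian) → word 0xf115
type [0+:4] = (word>>0) & 0xf = 5  ←
err [4+:6] = (word>>4) & 0x3f = 17
seq [10+:1] = (word>>10) & 0x1 = 0
flags [11+:2] = (word>>11) & 0x3 = 2
bank [13+:1] = (word>>13) & 0x1 = 1
prio [14+:2] = (word>>14) & 0x3 = 3
type signed 4b, MSB=0: value = 5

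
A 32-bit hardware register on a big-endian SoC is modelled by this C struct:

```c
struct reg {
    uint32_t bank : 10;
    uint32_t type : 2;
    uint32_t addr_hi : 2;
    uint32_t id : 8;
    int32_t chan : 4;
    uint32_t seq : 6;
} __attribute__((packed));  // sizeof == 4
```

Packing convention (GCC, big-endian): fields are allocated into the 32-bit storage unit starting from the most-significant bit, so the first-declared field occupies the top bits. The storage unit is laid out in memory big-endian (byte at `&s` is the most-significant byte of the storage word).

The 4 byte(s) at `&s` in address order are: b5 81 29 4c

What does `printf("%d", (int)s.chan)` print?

[0]=0xb5 [1]=0x81 [2]=0x29 [3]=0x4c (big-endian) → word 0xb581294c
bank [22+:10] = (word>>22) & 0x3ff = 726
type [20+:2] = (word>>20) & 0x3 = 0
addr_hi [18+:2] = (word>>18) & 0x3 = 0
id [10+:8] = (word>>10) & 0xff = 74
chan [6+:4] = (word>>6) & 0xf = 5  ←
seq [0+:6] = (word>>0) & 0x3f = 12
chan signed 4b, MSB=0: value = 5

5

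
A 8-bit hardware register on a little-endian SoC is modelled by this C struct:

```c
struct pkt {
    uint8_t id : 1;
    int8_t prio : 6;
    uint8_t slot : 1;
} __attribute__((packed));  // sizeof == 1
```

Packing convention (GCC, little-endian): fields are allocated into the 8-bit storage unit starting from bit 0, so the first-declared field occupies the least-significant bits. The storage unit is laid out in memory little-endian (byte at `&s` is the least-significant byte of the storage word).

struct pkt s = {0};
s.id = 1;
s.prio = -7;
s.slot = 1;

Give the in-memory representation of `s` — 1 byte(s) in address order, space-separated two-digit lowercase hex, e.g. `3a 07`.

[0+:1] id=1 & 0x1 = 0x1; word=0x01
[1+:6] prio=-7 & 0x3f = 0x39; word=0x73
[7+:1] slot=1 & 0x1 = 0x1; word=0xf3
word = 0xf3 → little-endian bytes:
  [0]=0xf3

f3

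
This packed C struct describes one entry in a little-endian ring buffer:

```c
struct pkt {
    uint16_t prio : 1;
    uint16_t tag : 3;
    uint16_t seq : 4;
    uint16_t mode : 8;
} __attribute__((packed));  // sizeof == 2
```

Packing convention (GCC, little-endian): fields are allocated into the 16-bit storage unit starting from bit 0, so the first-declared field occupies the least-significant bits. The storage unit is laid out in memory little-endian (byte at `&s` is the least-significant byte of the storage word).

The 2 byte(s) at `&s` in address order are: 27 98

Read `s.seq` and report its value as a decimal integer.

2

[0]=0x27 [1]=0x98 (little-endian) → word 0x9827
prio [0+:1] = (word>>0) & 0x1 = 1
tag [1+:3] = (word>>1) & 0x7 = 3
seq [4+:4] = (word>>4) & 0xf = 2  ←
mode [8+:8] = (word>>8) & 0xff = 152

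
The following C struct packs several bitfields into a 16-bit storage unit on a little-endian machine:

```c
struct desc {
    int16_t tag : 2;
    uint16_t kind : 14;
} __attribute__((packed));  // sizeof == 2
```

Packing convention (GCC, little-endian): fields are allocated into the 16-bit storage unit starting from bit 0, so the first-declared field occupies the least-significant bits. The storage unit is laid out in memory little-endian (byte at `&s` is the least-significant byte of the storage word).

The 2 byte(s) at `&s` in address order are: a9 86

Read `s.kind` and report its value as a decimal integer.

[0]=0xa9 [1]=0x86 (little-endian) → word 0x86a9
tag [0+:2] = (word>>0) & 0x3 = 1
kind [2+:14] = (word>>2) & 0x3fff = 8618  ←

8618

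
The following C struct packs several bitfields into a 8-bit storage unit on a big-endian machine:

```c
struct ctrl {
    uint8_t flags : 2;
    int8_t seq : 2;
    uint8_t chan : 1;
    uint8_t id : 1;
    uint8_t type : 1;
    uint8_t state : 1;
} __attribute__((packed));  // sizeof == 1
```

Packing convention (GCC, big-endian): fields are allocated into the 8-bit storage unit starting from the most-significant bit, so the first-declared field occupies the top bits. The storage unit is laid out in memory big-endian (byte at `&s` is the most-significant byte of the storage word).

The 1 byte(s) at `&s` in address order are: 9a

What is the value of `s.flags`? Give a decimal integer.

2

[0]=0x9a (big-endian) → word 0x9a
flags [6+:2] = (word>>6) & 0x3 = 2  ←
seq [4+:2] = (word>>4) & 0x3 = 1
chan [3+:1] = (word>>3) & 0x1 = 1
id [2+:1] = (word>>2) & 0x1 = 0
type [1+:1] = (word>>1) & 0x1 = 1
state [0+:1] = (word>>0) & 0x1 = 0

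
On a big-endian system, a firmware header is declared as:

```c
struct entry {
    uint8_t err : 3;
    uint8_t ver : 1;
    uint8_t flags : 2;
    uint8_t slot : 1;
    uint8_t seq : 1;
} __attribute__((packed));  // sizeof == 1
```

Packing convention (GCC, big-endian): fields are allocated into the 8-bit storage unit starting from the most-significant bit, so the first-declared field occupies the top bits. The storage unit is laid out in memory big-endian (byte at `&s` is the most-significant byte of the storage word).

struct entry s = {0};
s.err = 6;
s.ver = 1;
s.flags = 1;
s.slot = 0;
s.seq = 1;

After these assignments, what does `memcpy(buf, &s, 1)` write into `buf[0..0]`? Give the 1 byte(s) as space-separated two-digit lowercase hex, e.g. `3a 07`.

err (3b) val=6 bits=0x6 at bit 5: 0xc0
ver (1b) val=1 bits=0x1 at bit 4: 0xd0
flags (2b) val=1 bits=0x1 at bit 2: 0xd4
slot (1b) val=0 bits=0x0 at bit 1: 0xd4
seq (1b) val=1 bits=0x1 at bit 0: 0xd5
word = 0xd5 → big-endian bytes:
  [0]=0xd5

d5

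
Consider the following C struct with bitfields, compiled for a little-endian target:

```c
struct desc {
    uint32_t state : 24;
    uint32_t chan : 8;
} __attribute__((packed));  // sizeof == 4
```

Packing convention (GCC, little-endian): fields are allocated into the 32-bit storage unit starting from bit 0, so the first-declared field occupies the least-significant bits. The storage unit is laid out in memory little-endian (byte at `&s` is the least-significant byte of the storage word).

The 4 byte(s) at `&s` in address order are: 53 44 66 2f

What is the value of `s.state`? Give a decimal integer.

6702163

[0]=0x53 [1]=0x44 [2]=0x66 [3]=0x2f (little-endian) → word 0x2f664453
state:24 @ bit 0 → (0x2f664453>>0)&0xffffff = 0x664453  ←
chan:8 @ bit 24 → (0x2f664453>>24)&0xff = 0x2f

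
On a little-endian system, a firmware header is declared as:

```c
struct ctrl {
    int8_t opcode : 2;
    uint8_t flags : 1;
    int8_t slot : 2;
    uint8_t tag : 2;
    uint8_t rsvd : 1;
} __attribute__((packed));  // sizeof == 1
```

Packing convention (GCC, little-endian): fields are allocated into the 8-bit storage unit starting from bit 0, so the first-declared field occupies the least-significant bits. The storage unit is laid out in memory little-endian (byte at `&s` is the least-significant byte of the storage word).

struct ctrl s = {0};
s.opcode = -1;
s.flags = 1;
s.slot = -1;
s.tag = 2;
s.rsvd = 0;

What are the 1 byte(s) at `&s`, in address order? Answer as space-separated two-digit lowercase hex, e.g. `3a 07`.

[0+:2] opcode=-1 & 0x3 = 0x3; word=0x03
[2+:1] flags=1 & 0x1 = 0x1; word=0x07
[3+:2] slot=-1 & 0x3 = 0x3; word=0x1f
[5+:2] tag=2 & 0x3 = 0x2; word=0x5f
[7+:1] rsvd=0 & 0x1 = 0x0; word=0x5f
word = 0x5f → little-endian bytes:
  [0]=0x5f

5f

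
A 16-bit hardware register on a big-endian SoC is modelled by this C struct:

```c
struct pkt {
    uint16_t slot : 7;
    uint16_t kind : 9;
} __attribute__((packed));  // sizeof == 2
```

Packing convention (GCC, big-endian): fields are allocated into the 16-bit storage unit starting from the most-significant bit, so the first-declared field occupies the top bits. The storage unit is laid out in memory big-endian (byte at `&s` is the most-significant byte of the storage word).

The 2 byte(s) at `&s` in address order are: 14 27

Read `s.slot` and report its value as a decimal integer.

10

[0]=0x14 [1]=0x27 (big-endian) → word 0x1427
slot [9+:7] = (word>>9) & 0x7f = 10  ←
kind [0+:9] = (word>>0) & 0x1ff = 39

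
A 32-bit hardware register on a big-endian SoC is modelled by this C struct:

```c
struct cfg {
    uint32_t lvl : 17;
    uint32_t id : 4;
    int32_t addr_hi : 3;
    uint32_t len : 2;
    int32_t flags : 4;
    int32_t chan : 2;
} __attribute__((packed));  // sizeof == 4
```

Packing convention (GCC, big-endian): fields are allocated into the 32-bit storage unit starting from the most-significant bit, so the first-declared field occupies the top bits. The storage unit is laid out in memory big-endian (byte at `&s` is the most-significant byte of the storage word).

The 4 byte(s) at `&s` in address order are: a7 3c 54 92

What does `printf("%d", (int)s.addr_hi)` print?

-4

[0]=0xa7 [1]=0x3c [2]=0x54 [3]=0x92 (big-endian) → word 0xa73c5492
lvl:17 @ bit 15 → (0xa73c5492>>15)&0x1ffff = 0x14e78
id:4 @ bit 11 → (0xa73c5492>>11)&0xf = 0xa
addr_hi:3 @ bit 8 → (0xa73c5492>>8)&0x7 = 0x4  ←
len:2 @ bit 6 → (0xa73c5492>>6)&0x3 = 0x2
flags:4 @ bit 2 → (0xa73c5492>>2)&0xf = 0x4
chan:2 @ bit 0 → (0xa73c5492>>0)&0x3 = 0x2
addr_hi signed 3b, MSB=1: 4 - 8 = -4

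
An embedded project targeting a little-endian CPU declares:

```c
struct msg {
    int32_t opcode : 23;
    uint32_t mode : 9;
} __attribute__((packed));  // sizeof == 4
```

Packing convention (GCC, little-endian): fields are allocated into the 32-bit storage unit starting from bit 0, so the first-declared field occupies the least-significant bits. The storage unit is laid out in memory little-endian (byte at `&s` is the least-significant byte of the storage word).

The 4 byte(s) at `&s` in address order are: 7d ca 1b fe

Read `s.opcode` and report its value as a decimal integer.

1821309

[0]=0x7d [1]=0xca [2]=0x1b [3]=0xfe (little-endian) → word 0xfe1bca7d
opcode [0+:23] = (word>>0) & 0x7fffff = 1821309  ←
mode [23+:9] = (word>>23) & 0x1ff = 508
opcode signed 23b, MSB=0: value = 1821309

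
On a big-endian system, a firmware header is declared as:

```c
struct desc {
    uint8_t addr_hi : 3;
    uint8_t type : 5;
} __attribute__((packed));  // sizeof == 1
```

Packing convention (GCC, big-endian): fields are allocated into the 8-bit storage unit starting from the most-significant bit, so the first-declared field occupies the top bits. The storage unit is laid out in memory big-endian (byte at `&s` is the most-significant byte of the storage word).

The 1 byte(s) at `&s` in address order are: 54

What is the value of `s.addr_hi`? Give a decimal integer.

[0]=0x54 (big-endian) → word 0x54
addr_hi:3 @ bit 5 → (0x54>>5)&0x7 = 0x2  ←
type:5 @ bit 0 → (0x54>>0)&0x1f = 0x14

2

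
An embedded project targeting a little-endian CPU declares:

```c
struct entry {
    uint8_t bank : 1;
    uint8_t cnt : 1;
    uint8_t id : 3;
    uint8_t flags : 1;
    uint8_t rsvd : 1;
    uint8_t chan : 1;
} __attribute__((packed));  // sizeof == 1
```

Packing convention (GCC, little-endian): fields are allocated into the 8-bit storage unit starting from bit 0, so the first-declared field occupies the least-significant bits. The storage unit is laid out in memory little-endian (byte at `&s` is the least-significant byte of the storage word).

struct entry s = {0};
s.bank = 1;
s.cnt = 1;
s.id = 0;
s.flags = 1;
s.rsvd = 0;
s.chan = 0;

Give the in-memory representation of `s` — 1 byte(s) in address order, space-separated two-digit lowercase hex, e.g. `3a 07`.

23

bank:1 = 1 → 0x1 << 0 → word 0x01
cnt:1 = 1 → 0x1 << 1 → word 0x03
id:3 = 0 → 0x0 << 2 → word 0x03
flags:1 = 1 → 0x1 << 5 → word 0x23
rsvd:1 = 0 → 0x0 << 6 → word 0x23
chan:1 = 0 → 0x0 << 7 → word 0x23
word = 0x23 → little-endian bytes:
  [0]=0x23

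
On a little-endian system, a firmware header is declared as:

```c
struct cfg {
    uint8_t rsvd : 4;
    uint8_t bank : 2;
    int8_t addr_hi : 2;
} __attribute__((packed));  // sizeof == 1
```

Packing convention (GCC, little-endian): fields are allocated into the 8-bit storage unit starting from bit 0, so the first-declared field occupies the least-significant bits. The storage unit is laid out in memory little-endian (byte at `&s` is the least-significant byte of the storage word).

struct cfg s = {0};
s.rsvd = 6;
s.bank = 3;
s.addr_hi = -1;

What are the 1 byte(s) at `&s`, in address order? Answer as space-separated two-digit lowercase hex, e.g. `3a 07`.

f6

rsvd (4b) val=6 bits=0x6 at bit 0: 0x06
bank (2b) val=3 bits=0x3 at bit 4: 0x36
addr_hi (2b) val=-1 bits=0x3 at bit 6: 0xf6
word = 0xf6 → little-endian bytes:
  [0]=0xf6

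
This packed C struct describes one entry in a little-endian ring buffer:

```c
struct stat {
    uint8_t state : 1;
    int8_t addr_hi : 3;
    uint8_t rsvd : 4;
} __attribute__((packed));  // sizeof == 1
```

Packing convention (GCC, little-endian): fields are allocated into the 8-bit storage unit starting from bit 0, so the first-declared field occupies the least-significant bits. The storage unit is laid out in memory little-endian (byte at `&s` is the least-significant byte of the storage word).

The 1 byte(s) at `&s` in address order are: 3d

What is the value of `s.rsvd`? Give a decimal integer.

3

[0]=0x3d (little-endian) → word 0x3d
state:1 @ bit 0 → (0x3d>>0)&0x1 = 0x1
addr_hi:3 @ bit 1 → (0x3d>>1)&0x7 = 0x6
rsvd:4 @ bit 4 → (0x3d>>4)&0xf = 0x3  ←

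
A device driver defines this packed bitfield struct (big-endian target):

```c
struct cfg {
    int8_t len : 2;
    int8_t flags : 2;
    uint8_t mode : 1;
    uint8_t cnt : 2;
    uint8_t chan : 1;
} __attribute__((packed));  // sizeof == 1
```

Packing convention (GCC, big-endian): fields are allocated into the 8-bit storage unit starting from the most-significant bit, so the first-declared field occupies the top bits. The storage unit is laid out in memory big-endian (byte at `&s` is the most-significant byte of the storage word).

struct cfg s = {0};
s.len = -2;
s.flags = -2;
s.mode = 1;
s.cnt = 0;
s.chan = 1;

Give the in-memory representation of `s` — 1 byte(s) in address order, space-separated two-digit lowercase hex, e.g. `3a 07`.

len (2b) val=-2 bits=0x2 at bit 6: 0x80
flags (2b) val=-2 bits=0x2 at bit 4: 0xa0
mode (1b) val=1 bits=0x1 at bit 3: 0xa8
cnt (2b) val=0 bits=0x0 at bit 1: 0xa8
chan (1b) val=1 bits=0x1 at bit 0: 0xa9
word = 0xa9 → big-endian bytes:
  [0]=0xa9

a9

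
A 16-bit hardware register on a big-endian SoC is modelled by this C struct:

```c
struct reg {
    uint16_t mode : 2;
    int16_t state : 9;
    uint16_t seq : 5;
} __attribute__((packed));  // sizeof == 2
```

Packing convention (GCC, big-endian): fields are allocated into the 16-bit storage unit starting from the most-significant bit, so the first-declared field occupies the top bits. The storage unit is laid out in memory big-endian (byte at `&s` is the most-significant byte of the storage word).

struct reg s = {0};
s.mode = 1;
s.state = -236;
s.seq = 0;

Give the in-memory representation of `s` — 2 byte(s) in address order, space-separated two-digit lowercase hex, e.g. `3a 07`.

mode (2b) val=1 bits=0x1 at bit 14: 0x4000
state (9b) val=-236 bits=0x114 at bit 5: 0x6280
seq (5b) val=0 bits=0x0 at bit 0: 0x6280
word = 0x6280 → big-endian bytes:
  [0]=0x62  [1]=0x80

62 80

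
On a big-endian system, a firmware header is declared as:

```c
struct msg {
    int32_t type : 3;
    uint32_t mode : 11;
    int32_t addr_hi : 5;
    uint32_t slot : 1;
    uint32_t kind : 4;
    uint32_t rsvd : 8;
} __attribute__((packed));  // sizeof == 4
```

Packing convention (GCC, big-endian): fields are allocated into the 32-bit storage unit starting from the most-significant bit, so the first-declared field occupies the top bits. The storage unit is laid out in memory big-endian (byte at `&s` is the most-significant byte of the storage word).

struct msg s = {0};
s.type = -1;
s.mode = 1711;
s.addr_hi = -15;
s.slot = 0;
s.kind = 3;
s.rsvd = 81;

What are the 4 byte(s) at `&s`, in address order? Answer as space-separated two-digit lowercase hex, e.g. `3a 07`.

fa be 23 51

type (3b) val=-1 bits=0x7 at bit 29: 0xe0000000
mode (11b) val=1711 bits=0x6af at bit 18: 0xfabc0000
addr_hi (5b) val=-15 bits=0x11 at bit 13: 0xfabe2000
slot (1b) val=0 bits=0x0 at bit 12: 0xfabe2000
kind (4b) val=3 bits=0x3 at bit 8: 0xfabe2300
rsvd (8b) val=81 bits=0x51 at bit 0: 0xfabe2351
word = 0xfabe2351 → big-endian bytes:
  [0]=0xfa  [1]=0xbe  [2]=0x23  [3]=0x51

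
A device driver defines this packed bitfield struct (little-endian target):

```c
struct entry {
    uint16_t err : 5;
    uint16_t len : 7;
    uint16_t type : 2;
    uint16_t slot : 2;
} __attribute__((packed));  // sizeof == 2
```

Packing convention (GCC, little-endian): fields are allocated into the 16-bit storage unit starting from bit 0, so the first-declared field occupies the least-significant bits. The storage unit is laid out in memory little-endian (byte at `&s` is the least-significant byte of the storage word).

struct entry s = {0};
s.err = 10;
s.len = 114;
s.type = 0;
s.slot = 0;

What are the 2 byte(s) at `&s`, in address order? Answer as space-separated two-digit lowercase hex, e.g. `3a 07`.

4a 0e

err (5b) val=10 bits=0xa at bit 0: 0x000a
len (7b) val=114 bits=0x72 at bit 5: 0x0e4a
type (2b) val=0 bits=0x0 at bit 12: 0x0e4a
slot (2b) val=0 bits=0x0 at bit 14: 0x0e4a
word = 0x0e4a → little-endian bytes:
  [0]=0x4a  [1]=0x0e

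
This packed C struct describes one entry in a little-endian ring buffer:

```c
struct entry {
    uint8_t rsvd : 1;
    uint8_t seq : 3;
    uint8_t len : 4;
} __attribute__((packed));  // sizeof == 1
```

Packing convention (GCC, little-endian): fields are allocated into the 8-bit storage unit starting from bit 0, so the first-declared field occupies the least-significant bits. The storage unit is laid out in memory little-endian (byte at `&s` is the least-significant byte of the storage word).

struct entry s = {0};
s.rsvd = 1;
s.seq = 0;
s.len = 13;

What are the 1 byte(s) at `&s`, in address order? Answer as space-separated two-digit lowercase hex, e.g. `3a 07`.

d1

rsvd (1b) val=1 bits=0x1 at bit 0: 0x01
seq (3b) val=0 bits=0x0 at bit 1: 0x01
len (4b) val=13 bits=0xd at bit 4: 0xd1
word = 0xd1 → little-endian bytes:
  [0]=0xd1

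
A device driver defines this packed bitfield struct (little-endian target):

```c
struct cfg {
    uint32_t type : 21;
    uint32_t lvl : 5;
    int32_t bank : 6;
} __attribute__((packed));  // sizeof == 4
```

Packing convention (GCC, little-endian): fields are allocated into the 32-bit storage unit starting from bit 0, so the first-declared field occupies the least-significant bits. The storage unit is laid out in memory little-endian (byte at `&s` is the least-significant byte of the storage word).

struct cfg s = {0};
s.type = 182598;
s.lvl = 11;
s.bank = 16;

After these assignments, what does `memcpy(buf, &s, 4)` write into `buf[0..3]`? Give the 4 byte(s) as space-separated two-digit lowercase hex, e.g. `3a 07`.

46 c9 62 41

[0+:21] type=182598 & 0x1fffff = 0x2c946; word=0x0002c946
[21+:5] lvl=11 & 0x1f = 0xb; word=0x0162c946
[26+:6] bank=16 & 0x3f = 0x10; word=0x4162c946
word = 0x4162c946 → little-endian bytes:
  [0]=0x46  [1]=0xc9  [2]=0x62  [3]=0x41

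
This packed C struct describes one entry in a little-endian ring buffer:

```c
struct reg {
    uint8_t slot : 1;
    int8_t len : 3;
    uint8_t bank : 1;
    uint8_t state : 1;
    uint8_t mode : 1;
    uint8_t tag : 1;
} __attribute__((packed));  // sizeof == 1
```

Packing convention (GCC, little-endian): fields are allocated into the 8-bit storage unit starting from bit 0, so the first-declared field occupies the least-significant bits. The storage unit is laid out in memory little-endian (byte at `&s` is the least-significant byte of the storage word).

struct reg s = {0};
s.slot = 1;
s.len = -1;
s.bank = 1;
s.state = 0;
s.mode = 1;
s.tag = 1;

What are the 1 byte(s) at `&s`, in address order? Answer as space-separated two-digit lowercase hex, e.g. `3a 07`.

[0+:1] slot=1 & 0x1 = 0x1; word=0x01
[1+:3] len=-1 & 0x7 = 0x7; word=0x0f
[4+:1] bank=1 & 0x1 = 0x1; word=0x1f
[5+:1] state=0 & 0x1 = 0x0; word=0x1f
[6+:1] mode=1 & 0x1 = 0x1; word=0x5f
[7+:1] tag=1 & 0x1 = 0x1; word=0xdf
word = 0xdf → little-endian bytes:
  [0]=0xdf

df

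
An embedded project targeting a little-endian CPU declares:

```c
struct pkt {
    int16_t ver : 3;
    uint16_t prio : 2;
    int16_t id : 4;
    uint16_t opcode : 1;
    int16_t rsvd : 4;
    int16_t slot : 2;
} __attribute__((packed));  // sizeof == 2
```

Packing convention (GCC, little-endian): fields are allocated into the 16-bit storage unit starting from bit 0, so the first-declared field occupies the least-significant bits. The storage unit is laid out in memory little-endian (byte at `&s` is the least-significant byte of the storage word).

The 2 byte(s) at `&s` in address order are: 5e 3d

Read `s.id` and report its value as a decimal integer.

-6

[0]=0x5e [1]=0x3d (little-endian) → word 0x3d5e
ver:3 @ bit 0 → (0x3d5e>>0)&0x7 = 0x6
prio:2 @ bit 3 → (0x3d5e>>3)&0x3 = 0x3
id:4 @ bit 5 → (0x3d5e>>5)&0xf = 0xa  ←
opcode:1 @ bit 9 → (0x3d5e>>9)&0x1 = 0x0
rsvd:4 @ bit 10 → (0x3d5e>>10)&0xf = 0xf
slot:2 @ bit 14 → (0x3d5e>>14)&0x3 = 0x0
id signed 4b, MSB=1: 10 - 16 = -6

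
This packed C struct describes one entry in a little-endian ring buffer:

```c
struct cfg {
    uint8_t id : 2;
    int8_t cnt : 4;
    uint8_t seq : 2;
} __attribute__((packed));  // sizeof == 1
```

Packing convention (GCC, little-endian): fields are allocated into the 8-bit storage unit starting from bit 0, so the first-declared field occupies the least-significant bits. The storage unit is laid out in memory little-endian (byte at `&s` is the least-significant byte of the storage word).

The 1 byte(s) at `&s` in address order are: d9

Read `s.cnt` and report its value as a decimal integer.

6

[0]=0xd9 (little-endian) → word 0xd9
id [0+:2] = (word>>0) & 0x3 = 1
cnt [2+:4] = (word>>2) & 0xf = 6  ←
seq [6+:2] = (word>>6) & 0x3 = 3
cnt signed 4b, MSB=0: value = 6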